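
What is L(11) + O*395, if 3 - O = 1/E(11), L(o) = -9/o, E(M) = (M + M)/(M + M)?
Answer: 8681/11 ≈ 789.18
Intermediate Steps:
E(M) = 1 (E(M) = (2*M)/((2*M)) = (2*M)*(1/(2*M)) = 1)
O = 2 (O = 3 - 1/1 = 3 - 1*1 = 3 - 1 = 2)
L(11) + O*395 = -9/11 + 2*395 = -9*1/11 + 790 = -9/11 + 790 = 8681/11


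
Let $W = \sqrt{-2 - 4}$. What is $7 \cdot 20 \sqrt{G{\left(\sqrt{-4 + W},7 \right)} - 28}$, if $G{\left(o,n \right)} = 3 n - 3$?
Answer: $140 i \sqrt{10} \approx 442.72 i$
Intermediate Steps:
$W = i \sqrt{6}$ ($W = \sqrt{-6} = i \sqrt{6} \approx 2.4495 i$)
$G{\left(o,n \right)} = -3 + 3 n$
$7 \cdot 20 \sqrt{G{\left(\sqrt{-4 + W},7 \right)} - 28} = 7 \cdot 20 \sqrt{\left(-3 + 3 \cdot 7\right) - 28} = 140 \sqrt{\left(-3 + 21\right) - 28} = 140 \sqrt{18 - 28} = 140 \sqrt{-10} = 140 i \sqrt{10}$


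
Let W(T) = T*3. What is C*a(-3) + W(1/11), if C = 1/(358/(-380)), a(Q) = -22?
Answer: 46517/1969 ≈ 23.625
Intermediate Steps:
W(T) = 3*T
C = -190/179 (C = 1/(358*(-1/380)) = 1/(-179/190) = -190/179 ≈ -1.0615)
C*a(-3) + W(1/11) = -190/179*(-22) + 3/11 = 4180/179 + 3*(1/11) = 4180/179 + 3/11 = 46517/1969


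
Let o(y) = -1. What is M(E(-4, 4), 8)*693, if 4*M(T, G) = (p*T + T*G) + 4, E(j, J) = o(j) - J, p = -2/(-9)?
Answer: -12859/2 ≈ -6429.5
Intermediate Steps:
p = 2/9 (p = -2*(-⅑) = 2/9 ≈ 0.22222)
E(j, J) = -1 - J
M(T, G) = 1 + T/18 + G*T/4 (M(T, G) = ((2*T/9 + T*G) + 4)/4 = ((2*T/9 + G*T) + 4)/4 = (4 + 2*T/9 + G*T)/4 = 1 + T/18 + G*T/4)
M(E(-4, 4), 8)*693 = (1 + (-1 - 1*4)/18 + (¼)*8*(-1 - 1*4))*693 = (1 + (-1 - 4)/18 + (¼)*8*(-1 - 4))*693 = (1 + (1/18)*(-5) + (¼)*8*(-5))*693 = (1 - 5/18 - 10)*693 = -167/18*693 = -12859/2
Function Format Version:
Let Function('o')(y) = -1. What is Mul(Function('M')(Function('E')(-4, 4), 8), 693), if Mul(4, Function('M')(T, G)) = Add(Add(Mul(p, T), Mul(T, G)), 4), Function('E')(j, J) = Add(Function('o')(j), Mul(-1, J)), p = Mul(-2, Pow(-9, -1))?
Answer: Rational(-12859, 2) ≈ -6429.5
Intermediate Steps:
p = Rational(2, 9) (p = Mul(-2, Rational(-1, 9)) = Rational(2, 9) ≈ 0.22222)
Function('E')(j, J) = Add(-1, Mul(-1, J))
Function('M')(T, G) = Add(1, Mul(Rational(1, 18), T), Mul(Rational(1, 4), G, T)) (Function('M')(T, G) = Mul(Rational(1, 4), Add(Add(Mul(Rational(2, 9), T), Mul(T, G)), 4)) = Mul(Rational(1, 4), Add(Add(Mul(Rational(2, 9), T), Mul(G, T)), 4)) = Mul(Rational(1, 4), Add(4, Mul(Rational(2, 9), T), Mul(G, T))) = Add(1, Mul(Rational(1, 18), T), Mul(Rational(1, 4), G, T)))
Mul(Function('M')(Function('E')(-4, 4), 8), 693) = Mul(Add(1, Mul(Rational(1, 18), Add(-1, Mul(-1, 4))), Mul(Rational(1, 4), 8, Add(-1, Mul(-1, 4)))), 693) = Mul(Add(1, Mul(Rational(1, 18), Add(-1, -4)), Mul(Rational(1, 4), 8, Add(-1, -4))), 693) = Mul(Add(1, Mul(Rational(1, 18), -5), Mul(Rational(1, 4), 8, -5)), 693) = Mul(Add(1, Rational(-5, 18), -10), 693) = Mul(Rational(-167, 18), 693) = Rational(-12859, 2)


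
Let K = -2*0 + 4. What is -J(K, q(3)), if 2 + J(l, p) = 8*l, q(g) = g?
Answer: -30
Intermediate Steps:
K = 4 (K = 0 + 4 = 4)
J(l, p) = -2 + 8*l
-J(K, q(3)) = -(-2 + 8*4) = -(-2 + 32) = -1*30 = -30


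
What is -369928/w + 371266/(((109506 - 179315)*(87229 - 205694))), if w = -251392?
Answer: 382421184660369/259874066165440 ≈ 1.4716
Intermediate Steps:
-369928/w + 371266/(((109506 - 179315)*(87229 - 205694))) = -369928/(-251392) + 371266/(((109506 - 179315)*(87229 - 205694))) = -369928*(-1/251392) + 371266/((-69809*(-118465))) = 46241/31424 + 371266/8269923185 = 382421184660369/259874066165440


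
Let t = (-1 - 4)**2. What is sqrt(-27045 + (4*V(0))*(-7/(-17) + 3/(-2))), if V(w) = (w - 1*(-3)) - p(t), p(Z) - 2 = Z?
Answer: I*sqrt(7785813)/17 ≈ 164.14*I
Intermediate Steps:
t = 25 (t = (-5)**2 = 25)
p(Z) = 2 + Z
V(w) = -24 + w (V(w) = (w - 1*(-3)) - (2 + 25) = (w + 3) - 1*27 = (3 + w) - 27 = -24 + w)
sqrt(-27045 + (4*V(0))*(-7/(-17) + 3/(-2))) = sqrt(-27045 + (4*(-24 + 0))*(-7/(-17) + 3/(-2))) = sqrt(-27045 + (4*(-24))*(-7*(-1/17) + 3*(-1/2))) = sqrt(-27045 - 96*(7/17 - 3/2)) = sqrt(-27045 - 96*(-37/34)) = sqrt(-27045 + 1776/17) = sqrt(-457989/17) = I*sqrt(7785813)/17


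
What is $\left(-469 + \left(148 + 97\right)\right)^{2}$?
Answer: $50176$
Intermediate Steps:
$\left(-469 + \left(148 + 97\right)\right)^{2} = \left(-469 + 245\right)^{2} = \left(-224\right)^{2} = 50176$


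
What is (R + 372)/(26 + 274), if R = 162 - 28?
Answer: 253/150 ≈ 1.6867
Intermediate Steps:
R = 134
(R + 372)/(26 + 274) = (134 + 372)/(26 + 274) = 506/300 = 506*(1/300) = 253/150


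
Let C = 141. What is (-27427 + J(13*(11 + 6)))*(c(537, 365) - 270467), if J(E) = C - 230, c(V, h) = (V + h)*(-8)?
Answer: 7640725428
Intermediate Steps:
c(V, h) = -8*V - 8*h
J(E) = -89 (J(E) = 141 - 230 = -89)
(-27427 + J(13*(11 + 6)))*(c(537, 365) - 270467) = (-27427 - 89)*((-8*537 - 8*365) - 270467) = -27516*((-4296 - 2920) - 270467) = -27516*(-7216 - 270467) = -27516*(-277683) = 7640725428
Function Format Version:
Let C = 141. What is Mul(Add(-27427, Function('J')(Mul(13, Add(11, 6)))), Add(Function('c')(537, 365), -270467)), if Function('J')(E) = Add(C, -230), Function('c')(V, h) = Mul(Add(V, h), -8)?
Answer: 7640725428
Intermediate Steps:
Function('c')(V, h) = Add(Mul(-8, V), Mul(-8, h))
Function('J')(E) = -89 (Function('J')(E) = Add(141, -230) = -89)
Mul(Add(-27427, Function('J')(Mul(13, Add(11, 6)))), Add(Function('c')(537, 365), -270467)) = Mul(Add(-27427, -89), Add(Add(Mul(-8, 537), Mul(-8, 365)), -270467)) = Mul(-27516, Add(Add(-4296, -2920), -270467)) = Mul(-27516, Add(-7216, -270467)) = Mul(-27516, -277683) = 7640725428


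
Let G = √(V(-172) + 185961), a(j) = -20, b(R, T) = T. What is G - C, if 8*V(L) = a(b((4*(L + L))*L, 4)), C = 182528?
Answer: -182528 + √743834/2 ≈ -1.8210e+5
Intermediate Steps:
V(L) = -5/2 (V(L) = (⅛)*(-20) = -5/2)
G = √743834/2 (G = √(-5/2 + 185961) = √(371917/2) = √743834/2 ≈ 431.23)
G - C = √743834/2 - 1*182528 = √743834/2 - 182528 = -182528 + √743834/2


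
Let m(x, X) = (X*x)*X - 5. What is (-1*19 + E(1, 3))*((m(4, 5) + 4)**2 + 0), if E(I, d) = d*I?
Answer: -156816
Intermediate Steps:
E(I, d) = I*d
m(x, X) = -5 + x*X**2 (m(x, X) = x*X**2 - 5 = -5 + x*X**2)
(-1*19 + E(1, 3))*((m(4, 5) + 4)**2 + 0) = (-1*19 + 1*3)*(((-5 + 4*5**2) + 4)**2 + 0) = (-19 + 3)*(((-5 + 4*25) + 4)**2 + 0) = -16*(((-5 + 100) + 4)**2 + 0) = -16*((95 + 4)**2 + 0) = -16*(99**2 + 0) = -16*(9801 + 0) = -16*9801 = -156816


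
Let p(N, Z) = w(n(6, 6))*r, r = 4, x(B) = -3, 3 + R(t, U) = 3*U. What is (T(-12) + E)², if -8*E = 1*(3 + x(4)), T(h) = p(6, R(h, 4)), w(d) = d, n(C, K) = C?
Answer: 576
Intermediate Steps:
R(t, U) = -3 + 3*U
p(N, Z) = 24 (p(N, Z) = 6*4 = 24)
T(h) = 24
E = 0 (E = -(3 - 3)/8 = -0/8 = -⅛*0 = 0)
(T(-12) + E)² = (24 + 0)² = 24² = 576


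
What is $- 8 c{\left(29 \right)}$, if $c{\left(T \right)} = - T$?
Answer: $232$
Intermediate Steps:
$- 8 c{\left(29 \right)} = - 8 \left(\left(-1\right) 29\right) = \left(-8\right) \left(-29\right) = 232$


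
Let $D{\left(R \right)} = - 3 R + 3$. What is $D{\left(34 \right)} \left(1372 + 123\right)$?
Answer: $-148005$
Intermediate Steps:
$D{\left(R \right)} = 3 - 3 R$
$D{\left(34 \right)} \left(1372 + 123\right) = \left(3 - 102\right) \left(1372 + 123\right) = \left(3 - 102\right) 1495 = \left(-99\right) 1495 = -148005$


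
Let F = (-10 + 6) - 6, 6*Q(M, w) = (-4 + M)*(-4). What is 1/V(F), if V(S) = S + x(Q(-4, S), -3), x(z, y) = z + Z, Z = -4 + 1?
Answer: -3/23 ≈ -0.13043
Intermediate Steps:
Q(M, w) = 8/3 - 2*M/3 (Q(M, w) = ((-4 + M)*(-4))/6 = (16 - 4*M)/6 = 8/3 - 2*M/3)
Z = -3
x(z, y) = -3 + z (x(z, y) = z - 3 = -3 + z)
F = -10 (F = -4 - 6 = -10)
V(S) = 7/3 + S (V(S) = S + (-3 + (8/3 - ⅔*(-4))) = S + (-3 + (8/3 + 8/3)) = S + (-3 + 16/3) = S + 7/3 = 7/3 + S)
1/V(F) = 1/(7/3 - 10) = 1/(-23/3) = -3/23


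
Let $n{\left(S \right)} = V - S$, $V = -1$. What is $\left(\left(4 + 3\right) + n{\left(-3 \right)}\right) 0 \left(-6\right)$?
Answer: $0$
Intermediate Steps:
$n{\left(S \right)} = -1 - S$
$\left(\left(4 + 3\right) + n{\left(-3 \right)}\right) 0 \left(-6\right) = \left(\left(4 + 3\right) - -2\right) 0 \left(-6\right) = \left(7 + \left(-1 + 3\right)\right) 0 = \left(7 + 2\right) 0 = 9 \cdot 0 = 0$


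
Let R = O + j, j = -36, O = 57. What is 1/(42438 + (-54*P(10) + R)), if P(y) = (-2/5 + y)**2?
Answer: 25/937059 ≈ 2.6679e-5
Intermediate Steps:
P(y) = (-2/5 + y)**2 (P(y) = (-2*1/5 + y)**2 = (-2/5 + y)**2)
R = 21 (R = 57 - 36 = 21)
1/(42438 + (-54*P(10) + R)) = 1/(42438 + (-54*(-2 + 5*10)**2/25 + 21)) = 1/(42438 + (-54*(-2 + 50)**2/25 + 21)) = 1/(42438 + (-54*48**2/25 + 21)) = 1/(42438 + (-54*2304/25 + 21)) = 1/(42438 + (-124416/25 + 21)) = 1/(42438 - 123891/25) = 1/(937059/25) = 25/937059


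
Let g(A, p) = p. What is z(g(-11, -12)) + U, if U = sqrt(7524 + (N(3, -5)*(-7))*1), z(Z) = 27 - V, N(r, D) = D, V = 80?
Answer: -53 + sqrt(7559) ≈ 33.943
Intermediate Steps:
z(Z) = -53 (z(Z) = 27 - 1*80 = 27 - 80 = -53)
U = sqrt(7559) (U = sqrt(7524 - 5*(-7)*1) = sqrt(7524 + 35*1) = sqrt(7524 + 35) = sqrt(7559) ≈ 86.943)
z(g(-11, -12)) + U = -53 + sqrt(7559)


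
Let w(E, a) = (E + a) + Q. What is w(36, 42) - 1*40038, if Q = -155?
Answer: -40115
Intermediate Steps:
w(E, a) = -155 + E + a (w(E, a) = (E + a) - 155 = -155 + E + a)
w(36, 42) - 1*40038 = (-155 + 36 + 42) - 1*40038 = -77 - 40038 = -40115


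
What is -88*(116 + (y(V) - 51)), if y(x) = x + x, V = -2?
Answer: -5368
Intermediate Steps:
y(x) = 2*x
-88*(116 + (y(V) - 51)) = -88*(116 + (2*(-2) - 51)) = -88*(116 + (-4 - 51)) = -88*(116 - 55) = -88*61 = -5368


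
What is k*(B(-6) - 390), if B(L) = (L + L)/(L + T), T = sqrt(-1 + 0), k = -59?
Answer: 847122/37 - 708*I/37 ≈ 22895.0 - 19.135*I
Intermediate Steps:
T = I (T = sqrt(-1) = I ≈ 1.0*I)
B(L) = 2*L/(I + L) (B(L) = (L + L)/(L + I) = (2*L)/(I + L) = 2*L/(I + L))
k*(B(-6) - 390) = -59*(2*(-6)/(I - 6) - 390) = -59*(2*(-6)/(-6 + I) - 390) = -59*(2*(-6)*((-6 - I)/37) - 390) = -59*((72/37 + 12*I/37) - 390) = -59*(-14358/37 + 12*I/37) = 847122/37 - 708*I/37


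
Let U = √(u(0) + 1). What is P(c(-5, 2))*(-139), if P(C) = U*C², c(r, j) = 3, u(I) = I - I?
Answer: -1251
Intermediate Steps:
u(I) = 0
U = 1 (U = √(0 + 1) = √1 = 1)
P(C) = C² (P(C) = 1*C² = C²)
P(c(-5, 2))*(-139) = 3²*(-139) = 9*(-139) = -1251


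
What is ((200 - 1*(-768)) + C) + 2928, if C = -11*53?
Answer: 3313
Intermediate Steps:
C = -583
((200 - 1*(-768)) + C) + 2928 = ((200 - 1*(-768)) - 583) + 2928 = ((200 + 768) - 583) + 2928 = (968 - 583) + 2928 = 385 + 2928 = 3313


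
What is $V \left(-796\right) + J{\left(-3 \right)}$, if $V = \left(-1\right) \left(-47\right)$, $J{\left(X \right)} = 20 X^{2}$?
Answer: $-37232$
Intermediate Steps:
$V = 47$
$V \left(-796\right) + J{\left(-3 \right)} = 47 \left(-796\right) + 20 \left(-3\right)^{2} = -37412 + 20 \cdot 9 = -37412 + 180 = -37232$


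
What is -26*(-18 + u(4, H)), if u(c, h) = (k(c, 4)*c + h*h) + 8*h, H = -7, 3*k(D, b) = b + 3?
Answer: 1222/3 ≈ 407.33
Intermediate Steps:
k(D, b) = 1 + b/3 (k(D, b) = (b + 3)/3 = (3 + b)/3 = 1 + b/3)
u(c, h) = h**2 + 8*h + 7*c/3 (u(c, h) = ((1 + (1/3)*4)*c + h*h) + 8*h = ((1 + 4/3)*c + h**2) + 8*h = (7*c/3 + h**2) + 8*h = (h**2 + 7*c/3) + 8*h = h**2 + 8*h + 7*c/3)
-26*(-18 + u(4, H)) = -26*(-18 + ((-7)**2 + 8*(-7) + (7/3)*4)) = -26*(-18 + (49 - 56 + 28/3)) = -26*(-18 + 7/3) = -26*(-47/3) = 1222/3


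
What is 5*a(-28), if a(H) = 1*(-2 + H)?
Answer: -150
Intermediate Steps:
a(H) = -2 + H
5*a(-28) = 5*(-2 - 28) = 5*(-30) = -150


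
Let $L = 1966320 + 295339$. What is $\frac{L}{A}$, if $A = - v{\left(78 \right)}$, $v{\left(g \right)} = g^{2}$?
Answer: $- \frac{2261659}{6084} \approx -371.74$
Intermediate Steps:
$A = -6084$ ($A = - 78^{2} = \left(-1\right) 6084 = -6084$)
$L = 2261659$
$\frac{L}{A} = \frac{2261659}{-6084} = 2261659 \left(- \frac{1}{6084}\right) = - \frac{2261659}{6084}$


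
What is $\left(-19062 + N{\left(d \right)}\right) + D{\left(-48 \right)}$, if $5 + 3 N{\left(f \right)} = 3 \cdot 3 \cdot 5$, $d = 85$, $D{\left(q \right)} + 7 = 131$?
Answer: $- \frac{56774}{3} \approx -18925.0$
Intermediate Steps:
$D{\left(q \right)} = 124$ ($D{\left(q \right)} = -7 + 131 = 124$)
$N{\left(f \right)} = \frac{40}{3}$ ($N{\left(f \right)} = - \frac{5}{3} + \frac{3 \cdot 3 \cdot 5}{3} = - \frac{5}{3} + \frac{9 \cdot 5}{3} = - \frac{5}{3} + \frac{1}{3} \cdot 45 = - \frac{5}{3} + 15 = \frac{40}{3}$)
$\left(-19062 + N{\left(d \right)}\right) + D{\left(-48 \right)} = \left(-19062 + \frac{40}{3}\right) + 124 = - \frac{57146}{3} + 124 = - \frac{56774}{3}$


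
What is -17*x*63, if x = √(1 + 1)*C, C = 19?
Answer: -20349*√2 ≈ -28778.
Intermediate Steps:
x = 19*√2 (x = √(1 + 1)*19 = √2*19 = 19*√2 ≈ 26.870)
-17*x*63 = -323*√2*63 = -20349*√2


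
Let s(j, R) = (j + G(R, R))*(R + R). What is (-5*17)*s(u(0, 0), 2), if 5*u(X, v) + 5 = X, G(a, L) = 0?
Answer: 340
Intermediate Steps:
u(X, v) = -1 + X/5
s(j, R) = 2*R*j (s(j, R) = (j + 0)*(R + R) = j*(2*R) = 2*R*j)
(-5*17)*s(u(0, 0), 2) = (-5*17)*(2*2*(-1 + (⅕)*0)) = -170*2*(-1 + 0) = -170*2*(-1) = -85*(-4) = 340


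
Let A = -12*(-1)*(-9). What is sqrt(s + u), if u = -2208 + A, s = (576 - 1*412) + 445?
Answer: I*sqrt(1707) ≈ 41.316*I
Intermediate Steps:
A = -108 (A = 12*(-9) = -108)
s = 609 (s = (576 - 412) + 445 = 164 + 445 = 609)
u = -2316 (u = -2208 - 108 = -2316)
sqrt(s + u) = sqrt(609 - 2316) = sqrt(-1707) = I*sqrt(1707)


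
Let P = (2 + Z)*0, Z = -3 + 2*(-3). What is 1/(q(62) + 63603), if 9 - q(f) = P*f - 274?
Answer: 1/63886 ≈ 1.5653e-5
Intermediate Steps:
Z = -9 (Z = -3 - 6 = -9)
P = 0 (P = (2 - 9)*0 = -7*0 = 0)
q(f) = 283 (q(f) = 9 - (0*f - 274) = 9 - (0 - 274) = 9 - 1*(-274) = 9 + 274 = 283)
1/(q(62) + 63603) = 1/(283 + 63603) = 1/63886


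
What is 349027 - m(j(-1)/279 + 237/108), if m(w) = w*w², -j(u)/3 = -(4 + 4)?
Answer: 485106228755567/1389928896 ≈ 3.4902e+5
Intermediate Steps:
j(u) = 24 (j(u) = -(-3)*(4 + 4) = -(-3)*8 = -3*(-8) = 24)
m(w) = w³
349027 - m(j(-1)/279 + 237/108) = 349027 - (24/279 + 237/108)³ = 349027 - (24*(1/279) + 237*(1/108))³ = 349027 - (8/93 + 79/36)³ = 349027 - (2545/1116)³ = 349027 - 1*16484028625/1389928896 = 349027 - 16484028625/1389928896 = 485106228755567/1389928896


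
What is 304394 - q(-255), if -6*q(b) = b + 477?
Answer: 304431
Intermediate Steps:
q(b) = -159/2 - b/6 (q(b) = -(b + 477)/6 = -(477 + b)/6 = -159/2 - b/6)
304394 - q(-255) = 304394 - (-159/2 - 1/6*(-255)) = 304394 - (-159/2 + 85/2) = 304394 - 1*(-37) = 304394 + 37 = 304431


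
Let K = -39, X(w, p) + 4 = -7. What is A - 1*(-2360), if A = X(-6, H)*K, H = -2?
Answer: 2789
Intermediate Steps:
X(w, p) = -11 (X(w, p) = -4 - 7 = -11)
A = 429 (A = -11*(-39) = 429)
A - 1*(-2360) = 429 - 1*(-2360) = 429 + 2360 = 2789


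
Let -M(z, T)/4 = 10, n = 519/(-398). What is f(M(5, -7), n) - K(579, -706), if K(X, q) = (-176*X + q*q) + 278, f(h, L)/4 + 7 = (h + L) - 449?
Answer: -79361044/199 ≈ -3.9880e+5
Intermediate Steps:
n = -519/398 (n = 519*(-1/398) = -519/398 ≈ -1.3040)
M(z, T) = -40 (M(z, T) = -4*10 = -40)
f(h, L) = -1824 + 4*L + 4*h (f(h, L) = -28 + 4*((h + L) - 449) = -28 + 4*((L + h) - 449) = -28 + 4*(-449 + L + h) = -28 + (-1796 + 4*L + 4*h) = -1824 + 4*L + 4*h)
K(X, q) = 278 + q² - 176*X (K(X, q) = (-176*X + q²) + 278 = (q² - 176*X) + 278 = 278 + q² - 176*X)
f(M(5, -7), n) - K(579, -706) = (-1824 + 4*(-519/398) + 4*(-40)) - (278 + (-706)² - 176*579) = (-1824 - 1038/199 - 160) - (278 + 498436 - 101904) = -395854/199 - 1*396810 = -395854/199 - 396810 = -79361044/199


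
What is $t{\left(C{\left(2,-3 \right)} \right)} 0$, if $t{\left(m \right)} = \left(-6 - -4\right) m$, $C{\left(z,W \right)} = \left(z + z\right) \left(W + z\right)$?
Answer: $0$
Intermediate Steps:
$C{\left(z,W \right)} = 2 z \left(W + z\right)$
$t{\left(m \right)} = - 2 m$ ($t{\left(m \right)} = \left(-6 + 4\right) m = - 2 m$)
$t{\left(C{\left(2,-3 \right)} \right)} 0 = - 2 \cdot 2 \cdot 2 \left(-3 + 2\right) 0 = - 2 \cdot 2 \cdot 2 \left(-1\right) 0 = \left(-2\right) \left(-4\right) 0 = 8 \cdot 0 = 0$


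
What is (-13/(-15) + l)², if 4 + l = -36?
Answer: 344569/225 ≈ 1531.4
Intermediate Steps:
l = -40 (l = -4 - 36 = -40)
(-13/(-15) + l)² = (-13/(-15) - 40)² = (-13*(-1/15) - 40)² = (13/15 - 40)² = (-587/15)² = 344569/225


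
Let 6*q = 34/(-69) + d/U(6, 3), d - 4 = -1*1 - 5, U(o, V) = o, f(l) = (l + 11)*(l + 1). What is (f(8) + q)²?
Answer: 555969241/19044 ≈ 29194.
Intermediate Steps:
f(l) = (1 + l)*(11 + l) (f(l) = (11 + l)*(1 + l) = (1 + l)*(11 + l))
d = -2 (d = 4 + (-1*1 - 5) = 4 + (-1 - 5) = 4 - 6 = -2)
q = -19/138 (q = (34/(-69) - 2/6)/6 = (34*(-1/69) - 2*⅙)/6 = (-34/69 - ⅓)/6 = (⅙)*(-19/23) = -19/138 ≈ -0.13768)
(f(8) + q)² = ((11 + 8² + 12*8) - 19/138)² = ((11 + 64 + 96) - 19/138)² = (171 - 19/138)² = (23579/138)² = 555969241/19044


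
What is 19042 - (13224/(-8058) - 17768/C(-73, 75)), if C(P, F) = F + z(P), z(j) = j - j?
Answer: 1942033174/100725 ≈ 19281.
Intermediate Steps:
z(j) = 0
C(P, F) = F (C(P, F) = F + 0 = F)
19042 - (13224/(-8058) - 17768/C(-73, 75)) = 19042 - (13224/(-8058) - 17768/75) = 19042 - (13224*(-1/8058) - 17768*1/75) = 19042 - (-2204/1343 - 17768/75) = 19042 - 1*(-24027724/100725) = 19042 + 24027724/100725 = 1942033174/100725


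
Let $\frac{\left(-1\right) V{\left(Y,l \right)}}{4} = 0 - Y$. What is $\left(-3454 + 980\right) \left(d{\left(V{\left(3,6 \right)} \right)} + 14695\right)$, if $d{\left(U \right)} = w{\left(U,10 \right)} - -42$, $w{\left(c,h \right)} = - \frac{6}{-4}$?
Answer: $-36463049$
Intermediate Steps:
$V{\left(Y,l \right)} = 4 Y$ ($V{\left(Y,l \right)} = - 4 \left(0 - Y\right) = - 4 \left(- Y\right) = 4 Y$)
$w{\left(c,h \right)} = \frac{3}{2}$ ($w{\left(c,h \right)} = \left(-6\right) \left(- \frac{1}{4}\right) = \frac{3}{2}$)
$d{\left(U \right)} = \frac{87}{2}$ ($d{\left(U \right)} = \frac{3}{2} - -42 = \frac{3}{2} + 42 = \frac{87}{2}$)
$\left(-3454 + 980\right) \left(d{\left(V{\left(3,6 \right)} \right)} + 14695\right) = \left(-3454 + 980\right) \left(\frac{87}{2} + 14695\right) = \left(-2474\right) \frac{29477}{2} = -36463049$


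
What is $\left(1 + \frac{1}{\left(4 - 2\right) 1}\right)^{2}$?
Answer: $\frac{9}{4} \approx 2.25$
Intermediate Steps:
$\left(1 + \frac{1}{\left(4 - 2\right) 1}\right)^{2} = \left(1 + \frac{1}{2 \cdot 1}\right)^{2} = \left(1 + \frac{1}{2}\right)^{2} = \left(\frac{3}{2}\right)^{2} = \frac{9}{4}$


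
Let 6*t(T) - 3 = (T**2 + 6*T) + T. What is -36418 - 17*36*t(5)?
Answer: -42844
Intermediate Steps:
t(T) = 1/2 + T**2/6 + 7*T/6 (t(T) = 1/2 + ((T**2 + 6*T) + T)/6 = 1/2 + (T**2 + 7*T)/6 = 1/2 + (T**2/6 + 7*T/6) = 1/2 + T**2/6 + 7*T/6)
-36418 - 17*36*t(5) = -36418 - 17*36*(1/2 + (1/6)*5**2 + (7/6)*5) = -36418 - 612*(1/2 + (1/6)*25 + 35/6) = -36418 - 612*(1/2 + 25/6 + 35/6) = -36418 - 612*21/2 = -36418 - 1*6426 = -36418 - 6426 = -42844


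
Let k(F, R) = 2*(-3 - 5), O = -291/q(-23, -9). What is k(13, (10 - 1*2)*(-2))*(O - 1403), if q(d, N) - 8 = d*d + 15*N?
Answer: 1504792/67 ≈ 22460.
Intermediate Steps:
q(d, N) = 8 + d**2 + 15*N (q(d, N) = 8 + (d*d + 15*N) = 8 + (d**2 + 15*N) = 8 + d**2 + 15*N)
O = -97/134 (O = -291/(8 + (-23)**2 + 15*(-9)) = -291/(8 + 529 - 135) = -291/402 = -291*1/402 = -97/134 ≈ -0.72388)
k(F, R) = -16 (k(F, R) = 2*(-8) = -16)
k(13, (10 - 1*2)*(-2))*(O - 1403) = -16*(-97/134 - 1403) = -16*(-188099/134) = 1504792/67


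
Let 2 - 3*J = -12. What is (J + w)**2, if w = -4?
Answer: 4/9 ≈ 0.44444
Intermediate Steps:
J = 14/3 (J = 2/3 - 1/3*(-12) = 2/3 + 4 = 14/3 ≈ 4.6667)
(J + w)**2 = (14/3 - 4)**2 = (2/3)**2 = 4/9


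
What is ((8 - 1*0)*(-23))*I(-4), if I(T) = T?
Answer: 736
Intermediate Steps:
((8 - 1*0)*(-23))*I(-4) = ((8 - 1*0)*(-23))*(-4) = ((8 + 0)*(-23))*(-4) = (8*(-23))*(-4) = -184*(-4) = 736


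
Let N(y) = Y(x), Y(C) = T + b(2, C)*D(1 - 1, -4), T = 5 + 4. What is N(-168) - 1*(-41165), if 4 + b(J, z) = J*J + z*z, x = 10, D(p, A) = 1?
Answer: 41274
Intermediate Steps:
T = 9
b(J, z) = -4 + J**2 + z**2 (b(J, z) = -4 + (J*J + z*z) = -4 + (J**2 + z**2) = -4 + J**2 + z**2)
Y(C) = 9 + C**2 (Y(C) = 9 + (-4 + 2**2 + C**2)*1 = 9 + (-4 + 4 + C**2)*1 = 9 + C**2*1 = 9 + C**2)
N(y) = 109 (N(y) = 9 + 10**2 = 9 + 100 = 109)
N(-168) - 1*(-41165) = 109 - 1*(-41165) = 109 + 41165 = 41274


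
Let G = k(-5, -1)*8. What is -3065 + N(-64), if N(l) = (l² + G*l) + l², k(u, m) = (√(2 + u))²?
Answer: 6663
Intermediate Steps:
k(u, m) = 2 + u
G = -24 (G = (2 - 5)*8 = -3*8 = -24)
N(l) = -24*l + 2*l² (N(l) = (l² - 24*l) + l² = -24*l + 2*l²)
-3065 + N(-64) = -3065 + 2*(-64)*(-12 - 64) = -3065 + 2*(-64)*(-76) = -3065 + 9728 = 6663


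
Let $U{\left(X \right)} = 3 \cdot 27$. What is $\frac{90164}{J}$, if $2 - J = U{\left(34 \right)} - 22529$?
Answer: $\frac{45082}{11225} \approx 4.0162$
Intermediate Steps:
$U{\left(X \right)} = 81$
$J = 22450$ ($J = 2 - \left(81 - 22529\right) = 2 - -22448 = 2 + 22448 = 22450$)
$\frac{90164}{J} = \frac{90164}{22450} = 90164 \cdot \frac{1}{22450} = \frac{45082}{11225}$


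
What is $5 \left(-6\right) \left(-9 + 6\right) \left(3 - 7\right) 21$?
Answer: $-7560$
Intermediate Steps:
$5 \left(-6\right) \left(-9 + 6\right) \left(3 - 7\right) 21 = - 30 \left(\left(-3\right) \left(-4\right)\right) 21 = \left(-30\right) 12 \cdot 21 = \left(-360\right) 21 = -7560$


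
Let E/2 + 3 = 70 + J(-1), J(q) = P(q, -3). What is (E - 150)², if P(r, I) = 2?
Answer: 144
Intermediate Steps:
J(q) = 2
E = 138 (E = -6 + 2*(70 + 2) = -6 + 2*72 = -6 + 144 = 138)
(E - 150)² = (138 - 150)² = (-12)² = 144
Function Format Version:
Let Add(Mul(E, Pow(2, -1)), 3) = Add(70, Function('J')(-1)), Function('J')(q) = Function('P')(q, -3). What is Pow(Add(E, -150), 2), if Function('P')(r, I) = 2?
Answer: 144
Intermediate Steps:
Function('J')(q) = 2
E = 138 (E = Add(-6, Mul(2, Add(70, 2))) = Add(-6, Mul(2, 72)) = Add(-6, 144) = 138)
Pow(Add(E, -150), 2) = Pow(Add(138, -150), 2) = Pow(-12, 2) = 144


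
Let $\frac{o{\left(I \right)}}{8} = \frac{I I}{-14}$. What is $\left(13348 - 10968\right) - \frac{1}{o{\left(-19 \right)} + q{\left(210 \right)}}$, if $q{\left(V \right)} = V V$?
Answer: $\frac{731269273}{307256} \approx 2380.0$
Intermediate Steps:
$o{\left(I \right)} = - \frac{4 I^{2}}{7}$ ($o{\left(I \right)} = 8 \frac{I I}{-14} = 8 I^{2} \left(- \frac{1}{14}\right) = 8 \left(- \frac{I^{2}}{14}\right) = - \frac{4 I^{2}}{7}$)
$q{\left(V \right)} = V^{2}$
$\left(13348 - 10968\right) - \frac{1}{o{\left(-19 \right)} + q{\left(210 \right)}} = \left(13348 - 10968\right) - \frac{1}{- \frac{4 \left(-19\right)^{2}}{7} + 210^{2}} = \left(13348 - 10968\right) - \frac{1}{\left(- \frac{4}{7}\right) 361 + 44100} = 2380 - \frac{1}{- \frac{1444}{7} + 44100} = 2380 - \frac{1}{\frac{307256}{7}} = 2380 - \frac{7}{307256} = \frac{731269273}{307256}$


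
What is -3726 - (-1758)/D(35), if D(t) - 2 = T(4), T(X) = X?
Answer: -3433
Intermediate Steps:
D(t) = 6 (D(t) = 2 + 4 = 6)
-3726 - (-1758)/D(35) = -3726 - (-1758)/6 = -3726 - 1*(-293) = -3726 + 293 = -3433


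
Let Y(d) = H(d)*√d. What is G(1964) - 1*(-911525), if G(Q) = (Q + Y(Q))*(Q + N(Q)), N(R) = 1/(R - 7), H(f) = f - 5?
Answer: 9332584661/1957 + 15059024982*√491/1957 ≈ 1.7528e+8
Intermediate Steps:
H(f) = -5 + f
N(R) = 1/(-7 + R)
Y(d) = √d*(-5 + d) (Y(d) = (-5 + d)*√d = √d*(-5 + d))
G(Q) = (Q + 1/(-7 + Q))*(Q + √Q*(-5 + Q)) (G(Q) = (Q + √Q*(-5 + Q))*(Q + 1/(-7 + Q)) = (Q + 1/(-7 + Q))*(Q + √Q*(-5 + Q)))
G(1964) - 1*(-911525) = (1964 + √1964*(-5 + 1964) + (-7 + 1964)*(1964² + 1964^(3/2)*(-5 + 1964)))/(-7 + 1964) - 1*(-911525) = (1964 + (2*√491)*1959 + 1957*(3857296 + (3928*√491)*1959))/1957 + 911525 = (1964 + 3918*√491 + 1957*(3857296 + 7694952*√491))/1957 + 911525 = (1964 + 3918*√491 + (7548728272 + 15059021064*√491))/1957 + 911525 = (7548730236 + 15059024982*√491)/1957 + 911525 = (7548730236/1957 + 15059024982*√491/1957) + 911525 = 9332584661/1957 + 15059024982*√491/1957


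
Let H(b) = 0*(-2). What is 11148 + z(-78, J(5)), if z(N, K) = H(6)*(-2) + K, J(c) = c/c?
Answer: 11149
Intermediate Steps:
H(b) = 0
J(c) = 1
z(N, K) = K (z(N, K) = 0*(-2) + K = 0 + K = K)
11148 + z(-78, J(5)) = 11148 + 1 = 11149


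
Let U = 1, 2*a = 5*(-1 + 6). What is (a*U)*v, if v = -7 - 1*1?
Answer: -100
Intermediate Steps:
a = 25/2 (a = (5*(-1 + 6))/2 = (5*5)/2 = (½)*25 = 25/2 ≈ 12.500)
v = -8 (v = -7 - 1 = -8)
(a*U)*v = ((25/2)*1)*(-8) = (25/2)*(-8) = -100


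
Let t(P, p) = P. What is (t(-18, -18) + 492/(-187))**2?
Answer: 14884164/34969 ≈ 425.64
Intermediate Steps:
(t(-18, -18) + 492/(-187))**2 = (-18 + 492/(-187))**2 = (-18 + 492*(-1/187))**2 = (-18 - 492/187)**2 = (-3858/187)**2 = 14884164/34969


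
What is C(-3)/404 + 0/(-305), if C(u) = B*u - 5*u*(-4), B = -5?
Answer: -45/404 ≈ -0.11139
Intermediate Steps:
C(u) = 15*u (C(u) = -5*u - 5*u*(-4) = -5*u + 20*u = 15*u)
C(-3)/404 + 0/(-305) = (15*(-3))/404 + 0/(-305) = -45*1/404 + 0*(-1/305) = -45/404 + 0 = -45/404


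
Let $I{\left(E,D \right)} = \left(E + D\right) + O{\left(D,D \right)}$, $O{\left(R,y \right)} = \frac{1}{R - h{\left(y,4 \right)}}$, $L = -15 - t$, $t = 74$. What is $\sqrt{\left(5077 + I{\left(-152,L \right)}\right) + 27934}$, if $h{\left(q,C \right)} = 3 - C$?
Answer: $\frac{\sqrt{63442698}}{44} \approx 181.02$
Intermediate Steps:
$L = -89$ ($L = -15 - 74 = -89$)
$O{\left(R,y \right)} = \frac{1}{1 + R}$ ($O{\left(R,y \right)} = \frac{1}{R - \left(3 - 4\right)} = \frac{1}{R - -1} = \frac{1}{R + 1} = \frac{1}{1 + R}$)
$I{\left(E,D \right)} = D + E + \frac{1}{1 + D}$ ($I{\left(E,D \right)} = \left(E + D\right) + \frac{1}{1 + D} = \left(D + E\right) + \frac{1}{1 + D} = D + E + \frac{1}{1 + D}$)
$\sqrt{\left(5077 + I{\left(-152,L \right)}\right) + 27934} = \sqrt{\left(5077 + \frac{1 + \left(1 - 89\right) \left(-89 - 152\right)}{1 - 89}\right) + 27934} = \sqrt{\left(5077 + \frac{1 - -21208}{-88}\right) + 27934} = \sqrt{\left(5077 - \frac{1 + 21208}{88}\right) + 27934} = \sqrt{\left(5077 - \frac{21209}{88}\right) + 27934} = \sqrt{\frac{425567}{88} + 27934} = \sqrt{\frac{2883759}{88}} = \frac{\sqrt{63442698}}{44}$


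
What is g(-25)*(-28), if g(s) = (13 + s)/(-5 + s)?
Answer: -56/5 ≈ -11.200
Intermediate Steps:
g(s) = (13 + s)/(-5 + s)
g(-25)*(-28) = ((13 - 25)/(-5 - 25))*(-28) = (-12/(-30))*(-28) = -1/30*(-12)*(-28) = (2/5)*(-28) = -56/5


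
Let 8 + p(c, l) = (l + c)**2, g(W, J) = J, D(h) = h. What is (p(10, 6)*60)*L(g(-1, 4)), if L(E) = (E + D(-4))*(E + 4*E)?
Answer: 0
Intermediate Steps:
p(c, l) = -8 + (c + l)**2 (p(c, l) = -8 + (l + c)**2 = -8 + (c + l)**2)
L(E) = 5*E*(-4 + E) (L(E) = (E - 4)*(E + 4*E) = (-4 + E)*(5*E) = 5*E*(-4 + E))
(p(10, 6)*60)*L(g(-1, 4)) = ((-8 + (10 + 6)**2)*60)*(5*4*(-4 + 4)) = ((-8 + 16**2)*60)*(5*4*0) = ((-8 + 256)*60)*0 = (248*60)*0 = 14880*0 = 0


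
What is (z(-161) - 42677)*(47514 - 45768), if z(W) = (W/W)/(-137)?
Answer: -10208425500/137 ≈ -7.4514e+7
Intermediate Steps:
z(W) = -1/137 (z(W) = 1*(-1/137) = -1/137)
(z(-161) - 42677)*(47514 - 45768) = (-1/137 - 42677)*(47514 - 45768) = -5846750/137*1746 = -10208425500/137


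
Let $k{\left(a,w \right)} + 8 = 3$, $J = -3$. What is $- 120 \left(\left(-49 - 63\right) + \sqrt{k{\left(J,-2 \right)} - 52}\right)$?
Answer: $13440 - 120 i \sqrt{57} \approx 13440.0 - 905.98 i$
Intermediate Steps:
$k{\left(a,w \right)} = -5$ ($k{\left(a,w \right)} = -8 + 3 = -5$)
$- 120 \left(\left(-49 - 63\right) + \sqrt{k{\left(J,-2 \right)} - 52}\right) = - 120 \left(\left(-49 - 63\right) + \sqrt{-5 - 52}\right) = - 120 \left(\left(-49 - 63\right) + \sqrt{-57}\right) = - 120 \left(-112 + i \sqrt{57}\right) = 13440 - 120 i \sqrt{57}$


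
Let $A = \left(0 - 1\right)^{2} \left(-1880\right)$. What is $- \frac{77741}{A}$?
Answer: $\frac{77741}{1880} \approx 41.352$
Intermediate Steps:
$A = -1880$ ($A = \left(-1\right)^{2} \left(-1880\right) = 1 \left(-1880\right) = -1880$)
$- \frac{77741}{A} = - \frac{77741}{-1880} = \left(-77741\right) \left(- \frac{1}{1880}\right) = \frac{77741}{1880}$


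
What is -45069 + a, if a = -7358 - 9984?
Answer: -62411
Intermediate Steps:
a = -17342
-45069 + a = -45069 - 17342 = -62411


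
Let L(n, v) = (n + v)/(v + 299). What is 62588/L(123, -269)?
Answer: -938820/73 ≈ -12861.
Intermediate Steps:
L(n, v) = (n + v)/(299 + v)
62588/L(123, -269) = 62588/(((123 - 269)/(299 - 269))) = 62588/((-146/30)) = 62588/(((1/30)*(-146))) = 62588/(-73/15) = 62588*(-15/73) = -938820/73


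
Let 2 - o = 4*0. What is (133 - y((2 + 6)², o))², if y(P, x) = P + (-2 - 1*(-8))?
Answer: 3969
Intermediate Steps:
o = 2 (o = 2 - 4*0 = 2 - 1*0 = 2 + 0 = 2)
y(P, x) = 6 + P (y(P, x) = P + (-2 + 8) = P + 6 = 6 + P)
(133 - y((2 + 6)², o))² = (133 - (6 + (2 + 6)²))² = (133 - (6 + 8²))² = (133 - (6 + 64))² = (133 - 1*70)² = (133 - 70)² = 63² = 3969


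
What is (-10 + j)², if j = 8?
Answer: 4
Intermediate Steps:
(-10 + j)² = (-10 + 8)² = (-2)² = 4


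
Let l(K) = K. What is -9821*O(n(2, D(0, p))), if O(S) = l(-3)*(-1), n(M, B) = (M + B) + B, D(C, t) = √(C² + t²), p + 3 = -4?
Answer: -29463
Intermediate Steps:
p = -7 (p = -3 - 4 = -7)
n(M, B) = M + 2*B (n(M, B) = (B + M) + B = M + 2*B)
O(S) = 3 (O(S) = -3*(-1) = 3)
-9821*O(n(2, D(0, p))) = -9821*3 = -29463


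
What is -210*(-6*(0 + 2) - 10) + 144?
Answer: 4764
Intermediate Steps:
-210*(-6*(0 + 2) - 10) + 144 = -210*(-6*2 - 10) + 144 = -210*(-12 - 10) + 144 = -210*(-22) + 144 = 4620 + 144 = 4764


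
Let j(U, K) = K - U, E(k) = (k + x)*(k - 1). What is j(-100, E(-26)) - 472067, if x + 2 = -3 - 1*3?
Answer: -471049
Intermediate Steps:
x = -8 (x = -2 + (-3 - 1*3) = -2 + (-3 - 3) = -2 - 6 = -8)
E(k) = (-1 + k)*(-8 + k) (E(k) = (k - 8)*(k - 1) = (-8 + k)*(-1 + k) = (-1 + k)*(-8 + k))
j(-100, E(-26)) - 472067 = ((8 + (-26)² - 9*(-26)) - 1*(-100)) - 472067 = ((8 + 676 + 234) + 100) - 472067 = (918 + 100) - 472067 = 1018 - 472067 = -471049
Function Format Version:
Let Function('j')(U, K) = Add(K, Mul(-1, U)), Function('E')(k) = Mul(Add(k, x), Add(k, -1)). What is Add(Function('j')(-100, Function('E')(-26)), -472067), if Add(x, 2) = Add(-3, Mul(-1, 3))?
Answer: -471049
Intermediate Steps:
x = -8 (x = Add(-2, Add(-3, Mul(-1, 3))) = Add(-2, Add(-3, -3)) = Add(-2, -6) = -8)
Function('E')(k) = Mul(Add(-1, k), Add(-8, k)) (Function('E')(k) = Mul(Add(k, -8), Add(k, -1)) = Mul(Add(-8, k), Add(-1, k)) = Mul(Add(-1, k), Add(-8, k)))
Add(Function('j')(-100, Function('E')(-26)), -472067) = Add(Add(Add(8, Pow(-26, 2), Mul(-9, -26)), Mul(-1, -100)), -472067) = Add(Add(Add(8, 676, 234), 100), -472067) = Add(Add(918, 100), -472067) = Add(1018, -472067) = -471049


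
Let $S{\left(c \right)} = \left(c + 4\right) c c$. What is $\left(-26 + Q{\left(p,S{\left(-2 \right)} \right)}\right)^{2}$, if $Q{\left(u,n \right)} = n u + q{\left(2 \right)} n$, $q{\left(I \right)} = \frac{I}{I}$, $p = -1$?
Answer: $676$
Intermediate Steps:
$S{\left(c \right)} = c^{2} \left(4 + c\right)$ ($S{\left(c \right)} = \left(4 + c\right) c^{2} = c^{2} \left(4 + c\right)$)
$q{\left(I \right)} = 1$
$Q{\left(u,n \right)} = n + n u$ ($Q{\left(u,n \right)} = n u + 1 n = n u + n = n + n u$)
$\left(-26 + Q{\left(p,S{\left(-2 \right)} \right)}\right)^{2} = \left(-26 + \left(-2\right)^{2} \left(4 - 2\right) \left(1 - 1\right)\right)^{2} = \left(-26 + 4 \cdot 2 \cdot 0\right)^{2} = \left(-26 + 8 \cdot 0\right)^{2} = \left(-26 + 0\right)^{2} = \left(-26\right)^{2} = 676$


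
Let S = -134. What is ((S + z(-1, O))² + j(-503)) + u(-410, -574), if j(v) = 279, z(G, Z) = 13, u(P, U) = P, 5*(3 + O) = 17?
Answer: 14510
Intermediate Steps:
O = ⅖ (O = -3 + (⅕)*17 = -3 + 17/5 = ⅖ ≈ 0.40000)
((S + z(-1, O))² + j(-503)) + u(-410, -574) = ((-134 + 13)² + 279) - 410 = ((-121)² + 279) - 410 = (14641 + 279) - 410 = 14920 - 410 = 14510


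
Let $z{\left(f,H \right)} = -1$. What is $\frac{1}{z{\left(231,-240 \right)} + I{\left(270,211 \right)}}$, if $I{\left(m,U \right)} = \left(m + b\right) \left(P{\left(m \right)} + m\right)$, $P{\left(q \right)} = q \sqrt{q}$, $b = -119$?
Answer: $- \frac{40769}{447129971639} + \frac{122310 \sqrt{30}}{447129971639} \approx 1.4071 \cdot 10^{-6}$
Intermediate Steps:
$P{\left(q \right)} = q^{\frac{3}{2}}$
$I{\left(m,U \right)} = \left(-119 + m\right) \left(m + m^{\frac{3}{2}}\right)$ ($I{\left(m,U \right)} = \left(m - 119\right) \left(m^{\frac{3}{2}} + m\right) = \left(-119 + m\right) \left(m + m^{\frac{3}{2}}\right)$)
$\frac{1}{z{\left(231,-240 \right)} + I{\left(270,211 \right)}} = \frac{1}{-1 - \left(32130 - 72900 - 218700 \sqrt{30} + 96390 \sqrt{30}\right)} = \frac{1}{-1 + \left(72900 + 218700 \sqrt{30} - 32130 - 119 \cdot 810 \sqrt{30}\right)} = \frac{1}{-1 + \left(72900 + 218700 \sqrt{30} - 32130 - 96390 \sqrt{30}\right)} = \frac{1}{-1 + \left(40770 + 122310 \sqrt{30}\right)} = \frac{1}{40769 + 122310 \sqrt{30}}$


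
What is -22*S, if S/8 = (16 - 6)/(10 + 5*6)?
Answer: -44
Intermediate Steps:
S = 2 (S = 8*((16 - 6)/(10 + 5*6)) = 8*(10/(10 + 30)) = 8*(10/40) = 8*(10*(1/40)) = 8*(¼) = 2)
-22*S = -22*2 = -44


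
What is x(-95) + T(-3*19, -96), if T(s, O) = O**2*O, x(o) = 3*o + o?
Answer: -885116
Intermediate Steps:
x(o) = 4*o
T(s, O) = O**3
x(-95) + T(-3*19, -96) = 4*(-95) + (-96)**3 = -380 - 884736 = -885116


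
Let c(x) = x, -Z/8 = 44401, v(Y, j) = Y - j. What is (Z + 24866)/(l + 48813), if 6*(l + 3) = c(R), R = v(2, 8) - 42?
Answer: -165171/24401 ≈ -6.7690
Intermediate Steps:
Z = -355208 (Z = -8*44401 = -355208)
R = -48 (R = (2 - 1*8) - 42 = (2 - 8) - 42 = -6 - 42 = -48)
l = -11 (l = -3 + (1/6)*(-48) = -3 - 8 = -11)
(Z + 24866)/(l + 48813) = (-355208 + 24866)/(-11 + 48813) = -330342/48802 = -330342*1/48802 = -165171/24401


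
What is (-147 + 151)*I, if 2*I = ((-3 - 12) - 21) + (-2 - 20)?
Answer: -116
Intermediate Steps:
I = -29 (I = (((-3 - 12) - 21) + (-2 - 20))/2 = ((-15 - 21) - 22)/2 = (-36 - 22)/2 = (½)*(-58) = -29)
(-147 + 151)*I = (-147 + 151)*(-29) = 4*(-29) = -116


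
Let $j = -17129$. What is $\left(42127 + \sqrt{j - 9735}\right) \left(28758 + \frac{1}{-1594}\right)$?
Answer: $\frac{1931112253877}{1594} + \frac{91680502 i \sqrt{1679}}{797} \approx 1.2115 \cdot 10^{9} + 4.7135 \cdot 10^{6} i$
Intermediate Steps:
$\left(42127 + \sqrt{j - 9735}\right) \left(28758 + \frac{1}{-1594}\right) = \left(42127 + \sqrt{-17129 - 9735}\right) \left(28758 + \frac{1}{-1594}\right) = \left(42127 + \sqrt{-26864}\right) \left(28758 - \frac{1}{1594}\right) = \left(42127 + 4 i \sqrt{1679}\right) \frac{45840251}{1594} = \frac{1931112253877}{1594} + \frac{91680502 i \sqrt{1679}}{797}$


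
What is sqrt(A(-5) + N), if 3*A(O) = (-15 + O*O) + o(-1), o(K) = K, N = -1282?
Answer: I*sqrt(1279) ≈ 35.763*I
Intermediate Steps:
A(O) = -16/3 + O**2/3 (A(O) = ((-15 + O*O) - 1)/3 = ((-15 + O**2) - 1)/3 = (-16 + O**2)/3 = -16/3 + O**2/3)
sqrt(A(-5) + N) = sqrt((-16/3 + (1/3)*(-5)**2) - 1282) = sqrt((-16/3 + (1/3)*25) - 1282) = sqrt((-16/3 + 25/3) - 1282) = sqrt(3 - 1282) = sqrt(-1279) = I*sqrt(1279)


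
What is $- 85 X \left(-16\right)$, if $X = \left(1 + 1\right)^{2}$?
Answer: $5440$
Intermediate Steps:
$X = 4$ ($X = 2^{2} = 4$)
$- 85 X \left(-16\right) = \left(-85\right) 4 \left(-16\right) = \left(-340\right) \left(-16\right) = 5440$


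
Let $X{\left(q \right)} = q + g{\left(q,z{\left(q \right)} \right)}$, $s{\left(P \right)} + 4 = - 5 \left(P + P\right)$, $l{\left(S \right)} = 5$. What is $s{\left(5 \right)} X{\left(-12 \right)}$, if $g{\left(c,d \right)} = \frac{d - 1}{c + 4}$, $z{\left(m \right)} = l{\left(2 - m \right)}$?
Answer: $675$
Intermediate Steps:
$z{\left(m \right)} = 5$
$s{\left(P \right)} = -4 - 10 P$ ($s{\left(P \right)} = -4 - 5 \left(P + P\right) = -4 - 5 \cdot 2 P = -4 - 10 P$)
$g{\left(c,d \right)} = \frac{-1 + d}{4 + c}$
$X{\left(q \right)} = q + \frac{4}{4 + q}$ ($X{\left(q \right)} = q + \frac{-1 + 5}{4 + q} = q + \frac{1}{4 + q} 4 = q + \frac{4}{4 + q}$)
$s{\left(5 \right)} X{\left(-12 \right)} = \left(-4 - 50\right) \frac{4 - 12 \left(4 - 12\right)}{4 - 12} = \left(-4 - 50\right) \frac{4 - -96}{-8} = - 54 \left(- \frac{4 + 96}{8}\right) = - 54 \left(\left(- \frac{1}{8}\right) 100\right) = \left(-54\right) \left(- \frac{25}{2}\right) = 675$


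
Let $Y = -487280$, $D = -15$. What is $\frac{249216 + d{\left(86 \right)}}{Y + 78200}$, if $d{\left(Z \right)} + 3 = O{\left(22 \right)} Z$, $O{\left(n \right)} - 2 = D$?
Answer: $- \frac{49619}{81816} \approx -0.60647$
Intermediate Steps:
$O{\left(n \right)} = -13$ ($O{\left(n \right)} = 2 - 15 = -13$)
$d{\left(Z \right)} = -3 - 13 Z$
$\frac{249216 + d{\left(86 \right)}}{Y + 78200} = \frac{249216 - 1121}{-487280 + 78200} = \frac{249216 - 1121}{-409080} = \left(249216 - 1121\right) \left(- \frac{1}{409080}\right) = 248095 \left(- \frac{1}{409080}\right) = - \frac{49619}{81816}$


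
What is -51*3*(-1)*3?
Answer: 459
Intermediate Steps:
-51*3*(-1)*3 = -(-153)*3 = -51*(-9) = 459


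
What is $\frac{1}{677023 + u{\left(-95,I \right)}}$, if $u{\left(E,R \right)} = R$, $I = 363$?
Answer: $\frac{1}{677386} \approx 1.4763 \cdot 10^{-6}$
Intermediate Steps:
$\frac{1}{677023 + u{\left(-95,I \right)}} = \frac{1}{677023 + 363} = \frac{1}{677386}$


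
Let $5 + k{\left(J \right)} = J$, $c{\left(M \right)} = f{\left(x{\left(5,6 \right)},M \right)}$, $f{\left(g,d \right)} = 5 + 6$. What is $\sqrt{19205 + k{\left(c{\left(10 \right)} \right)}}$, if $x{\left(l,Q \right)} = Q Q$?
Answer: $\sqrt{19211} \approx 138.6$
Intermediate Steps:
$x{\left(l,Q \right)} = Q^{2}$
$f{\left(g,d \right)} = 11$
$c{\left(M \right)} = 11$
$k{\left(J \right)} = -5 + J$
$\sqrt{19205 + k{\left(c{\left(10 \right)} \right)}} = \sqrt{19205 + \left(-5 + 11\right)} = \sqrt{19205 + 6} = \sqrt{19211}$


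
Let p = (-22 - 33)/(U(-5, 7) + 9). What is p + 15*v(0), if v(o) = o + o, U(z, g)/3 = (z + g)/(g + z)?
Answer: -55/12 ≈ -4.5833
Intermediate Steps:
U(z, g) = 3 (U(z, g) = 3*((z + g)/(g + z)) = 3*((g + z)/(g + z)) = 3*1 = 3)
p = -55/12 (p = (-22 - 33)/(3 + 9) = -55/12 ≈ -4.5833)
v(o) = 2*o
p + 15*v(0) = -55/12 + 15*(2*0) = -55/12 + 15*0 = -55/12 + 0 = -55/12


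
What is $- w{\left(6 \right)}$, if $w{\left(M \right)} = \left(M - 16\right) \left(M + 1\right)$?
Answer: $70$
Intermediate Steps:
$w{\left(M \right)} = \left(1 + M\right) \left(-16 + M\right)$ ($w{\left(M \right)} = \left(-16 + M\right) \left(1 + M\right) = \left(1 + M\right) \left(-16 + M\right)$)
$- w{\left(6 \right)} = - (-16 + 6^{2} - 90) = - (-16 + 36 - 90) = \left(-1\right) \left(-70\right) = 70$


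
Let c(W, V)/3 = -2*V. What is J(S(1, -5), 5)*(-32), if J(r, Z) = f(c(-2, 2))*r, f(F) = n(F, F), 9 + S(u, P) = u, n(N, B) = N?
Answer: -3072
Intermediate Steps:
S(u, P) = -9 + u
c(W, V) = -6*V (c(W, V) = 3*(-2*V) = -6*V)
f(F) = F
J(r, Z) = -12*r (J(r, Z) = (-6*2)*r = -12*r)
J(S(1, -5), 5)*(-32) = -12*(-9 + 1)*(-32) = -12*(-8)*(-32) = 96*(-32) = -3072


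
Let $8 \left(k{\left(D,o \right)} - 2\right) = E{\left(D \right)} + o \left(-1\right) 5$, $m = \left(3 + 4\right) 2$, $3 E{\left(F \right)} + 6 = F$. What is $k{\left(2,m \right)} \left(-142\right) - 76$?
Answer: $\frac{5437}{6} \approx 906.17$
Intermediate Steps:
$E{\left(F \right)} = -2 + \frac{F}{3}$
$m = 14$ ($m = 7 \cdot 2 = 14$)
$k{\left(D,o \right)} = \frac{7}{4} - \frac{5 o}{8} + \frac{D}{24}$ ($k{\left(D,o \right)} = 2 + \frac{\left(-2 + \frac{D}{3}\right) + o \left(-1\right) 5}{8} = 2 + \frac{\left(-2 + \frac{D}{3}\right) + - o 5}{8} = 2 + \frac{\left(-2 + \frac{D}{3}\right) - 5 o}{8} = 2 + \frac{-2 - 5 o + \frac{D}{3}}{8} = 2 - \left(\frac{1}{4} - \frac{D}{24} + \frac{5 o}{8}\right) = \frac{7}{4} - \frac{5 o}{8} + \frac{D}{24}$)
$k{\left(2,m \right)} \left(-142\right) - 76 = \left(\frac{7}{4} - \frac{35}{4} + \frac{1}{24} \cdot 2\right) \left(-142\right) - 76 = \left(\frac{7}{4} - \frac{35}{4} + \frac{1}{12}\right) \left(-142\right) - 76 = \left(- \frac{83}{12}\right) \left(-142\right) - 76 = \frac{5893}{6} - 76 = \frac{5437}{6}$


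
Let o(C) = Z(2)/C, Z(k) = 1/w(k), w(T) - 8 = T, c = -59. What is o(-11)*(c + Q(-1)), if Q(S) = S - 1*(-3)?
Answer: 57/110 ≈ 0.51818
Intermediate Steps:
w(T) = 8 + T
Q(S) = 3 + S (Q(S) = S + 3 = 3 + S)
Z(k) = 1/(8 + k)
o(C) = 1/(10*C) (o(C) = 1/((8 + 2)*C) = 1/(10*C))
o(-11)*(c + Q(-1)) = ((⅒)/(-11))*(-59 + (3 - 1)) = ((⅒)*(-1/11))*(-59 + 2) = -1/110*(-57) = 57/110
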